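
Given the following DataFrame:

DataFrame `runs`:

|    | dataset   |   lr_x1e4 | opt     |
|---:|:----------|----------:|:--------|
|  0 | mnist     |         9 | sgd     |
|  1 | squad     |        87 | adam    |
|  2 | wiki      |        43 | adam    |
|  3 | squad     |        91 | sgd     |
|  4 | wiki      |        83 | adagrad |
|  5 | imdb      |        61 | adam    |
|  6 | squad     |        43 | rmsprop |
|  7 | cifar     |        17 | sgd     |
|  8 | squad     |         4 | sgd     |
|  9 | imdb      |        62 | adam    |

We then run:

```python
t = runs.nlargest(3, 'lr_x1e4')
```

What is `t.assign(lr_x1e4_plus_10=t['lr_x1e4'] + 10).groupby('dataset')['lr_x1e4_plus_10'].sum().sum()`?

291

take 3 rows with largest lr_x1e4:
  dataset  lr_x1e4      opt
3   squad       91      sgd
1   squad       87     adam
4    wiki       83  adagrad
add column lr_x1e4_plus_10 = t['lr_x1e4'] + 10:
  dataset  lr_x1e4      opt  lr_x1e4_plus_10
3   squad       91      sgd              101
1   squad       87     adam               97
4    wiki       83  adagrad               93
group by dataset, sum of lr_x1e4_plus_10:
dataset
squad    198
wiki      93
Name: lr_x1e4_plus_10, dtype: int64
Taking the sum of the resulting series gives 291.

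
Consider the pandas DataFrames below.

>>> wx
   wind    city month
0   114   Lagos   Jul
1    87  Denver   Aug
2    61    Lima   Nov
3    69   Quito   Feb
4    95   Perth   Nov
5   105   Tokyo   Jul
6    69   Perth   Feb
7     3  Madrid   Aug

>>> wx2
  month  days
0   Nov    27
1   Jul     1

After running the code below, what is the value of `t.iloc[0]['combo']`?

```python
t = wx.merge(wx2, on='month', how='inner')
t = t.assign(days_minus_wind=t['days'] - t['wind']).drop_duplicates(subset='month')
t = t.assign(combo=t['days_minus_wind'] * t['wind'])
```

merge on 'month' (how='inner') → 4 rows:
   wind   city month  days
0   114  Lagos   Jul     1
1    61   Lima   Nov    27
2    95  Perth   Nov    27
3   105  Tokyo   Jul     1
add column days_minus_wind = t['days'] - t['wind']:
   wind   city month  days  days_minus_wind
0   114  Lagos   Jul     1             -113
1    61   Lima   Nov    27              -34
2    95  Perth   Nov    27              -68
3   105  Tokyo   Jul     1             -104
drop duplicate month (keep=first):
   wind   city month  days  days_minus_wind
0   114  Lagos   Jul     1             -113
1    61   Lima   Nov    27              -34
add column combo = t['days_minus_wind'] * t['wind']:
   wind   city month  days  days_minus_wind  combo
0   114  Lagos   Jul     1             -113 -12882
1    61   Lima   Nov    27              -34  -2074
Then the value at position 0, column 'combo': -12882

-12882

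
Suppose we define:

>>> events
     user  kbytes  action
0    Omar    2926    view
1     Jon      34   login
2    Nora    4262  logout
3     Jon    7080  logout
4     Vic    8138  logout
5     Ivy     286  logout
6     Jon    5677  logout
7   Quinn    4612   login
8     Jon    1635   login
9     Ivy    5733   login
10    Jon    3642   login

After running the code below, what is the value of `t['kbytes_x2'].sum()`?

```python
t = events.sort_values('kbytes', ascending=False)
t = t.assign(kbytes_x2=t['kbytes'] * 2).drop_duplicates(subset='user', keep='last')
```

40516

sort by kbytes descending:
     user  kbytes  action
4     Vic    8138  logout
3     Jon    7080  logout
9     Ivy    5733   login
6     Jon    5677  logout
7   Quinn    4612   login
2    Nora    4262  logout
10    Jon    3642   login
0    Omar    2926    view
8     Jon    1635   login
5     Ivy     286  logout
1     Jon      34   login
add column kbytes_x2 = t['kbytes'] * 2:
     user  kbytes  action  kbytes_x2
4     Vic    8138  logout      16276
3     Jon    7080  logout      14160
9     Ivy    5733   login      11466
6     Jon    5677  logout      11354
7   Quinn    4612   login       9224
2    Nora    4262  logout       8524
10    Jon    3642   login       7284
0    Omar    2926    view       5852
8     Jon    1635   login       3270
5     Ivy     286  logout        572
1     Jon      34   login         68
drop duplicate user (keep=last):
    user  kbytes  action  kbytes_x2
4    Vic    8138  logout      16276
7  Quinn    4612   login       9224
2   Nora    4262  logout       8524
0   Omar    2926    view       5852
5    Ivy     286  logout        572
1    Jon      34   login         68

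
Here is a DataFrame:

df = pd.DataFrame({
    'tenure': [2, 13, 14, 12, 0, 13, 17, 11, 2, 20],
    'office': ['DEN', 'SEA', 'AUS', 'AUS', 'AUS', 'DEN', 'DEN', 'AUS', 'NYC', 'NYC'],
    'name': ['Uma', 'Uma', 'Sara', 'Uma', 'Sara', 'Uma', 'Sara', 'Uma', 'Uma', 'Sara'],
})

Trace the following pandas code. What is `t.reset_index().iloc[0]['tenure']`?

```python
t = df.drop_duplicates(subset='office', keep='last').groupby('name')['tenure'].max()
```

20

drop duplicate office (keep=last):
   tenure office  name
1      13    SEA   Uma
6      17    DEN  Sara
7      11    AUS   Uma
9      20    NYC  Sara
group by name, max of tenure:
name
Sara    20
Uma     13
Name: tenure, dtype: int64
reset_index():
   name  tenure
0  Sara      20
1   Uma      13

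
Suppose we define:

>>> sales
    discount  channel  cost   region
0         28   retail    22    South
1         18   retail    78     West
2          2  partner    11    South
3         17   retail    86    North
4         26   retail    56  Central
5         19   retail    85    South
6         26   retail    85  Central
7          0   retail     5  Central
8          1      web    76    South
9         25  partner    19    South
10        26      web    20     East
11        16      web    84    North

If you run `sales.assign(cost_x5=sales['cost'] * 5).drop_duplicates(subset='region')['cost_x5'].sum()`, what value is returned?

1310

add column cost_x5 = sales['cost'] * 5:
    discount  channel  cost   region  cost_x5
0         28   retail    22    South      110
1         18   retail    78     West      390
2          2  partner    11    South       55
3         17   retail    86    North      430
4         26   retail    56  Central      280
5         19   retail    85    South      425
6         26   retail    85  Central      425
7          0   retail     5  Central       25
8          1      web    76    South      380
9         25  partner    19    South       95
10        26      web    20     East      100
11        16      web    84    North      420
drop duplicate region (keep=first):
    discount channel  cost   region  cost_x5
0         28  retail    22    South      110
1         18  retail    78     West      390
3         17  retail    86    North      430
4         26  retail    56  Central      280
10        26     web    20     East      100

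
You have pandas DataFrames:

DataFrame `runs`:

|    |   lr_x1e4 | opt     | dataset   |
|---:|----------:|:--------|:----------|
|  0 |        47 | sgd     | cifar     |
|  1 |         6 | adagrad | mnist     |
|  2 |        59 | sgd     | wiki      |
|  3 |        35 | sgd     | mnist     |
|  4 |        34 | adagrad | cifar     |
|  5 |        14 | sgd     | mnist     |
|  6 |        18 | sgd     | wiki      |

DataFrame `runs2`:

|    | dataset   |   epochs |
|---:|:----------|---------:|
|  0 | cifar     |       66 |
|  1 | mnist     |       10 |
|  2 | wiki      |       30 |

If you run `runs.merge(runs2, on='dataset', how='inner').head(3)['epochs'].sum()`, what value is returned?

106

merge on 'dataset' (how='inner') → 7 rows:
   lr_x1e4      opt dataset  epochs
0       47      sgd   cifar      66
1        6  adagrad   mnist      10
2       59      sgd    wiki      30
3       35      sgd   mnist      10
4       34  adagrad   cifar      66
5       14      sgd   mnist      10
6       18      sgd    wiki      30
take first 3 rows:
   lr_x1e4      opt dataset  epochs
0       47      sgd   cifar      66
1        6  adagrad   mnist      10
2       59      sgd    wiki      30
The sum of column 'epochs' is 106.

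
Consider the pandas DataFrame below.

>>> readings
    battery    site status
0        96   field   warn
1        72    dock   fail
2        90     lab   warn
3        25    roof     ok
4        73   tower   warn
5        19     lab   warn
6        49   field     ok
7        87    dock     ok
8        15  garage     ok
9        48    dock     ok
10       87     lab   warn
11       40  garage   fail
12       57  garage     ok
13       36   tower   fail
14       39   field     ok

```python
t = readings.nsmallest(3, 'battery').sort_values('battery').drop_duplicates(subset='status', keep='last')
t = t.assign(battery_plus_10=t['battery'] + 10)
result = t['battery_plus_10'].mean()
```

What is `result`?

take 3 rows with smallest battery:
   battery    site status
8       15  garage     ok
5       19     lab   warn
3       25    roof     ok
sort by battery:
   battery    site status
8       15  garage     ok
5       19     lab   warn
3       25    roof     ok
drop duplicate status (keep=last):
   battery  site status
5       19   lab   warn
3       25  roof     ok
add column battery_plus_10 = t['battery'] + 10:
   battery  site status  battery_plus_10
5       19   lab   warn               29
3       25  roof     ok               35

32.0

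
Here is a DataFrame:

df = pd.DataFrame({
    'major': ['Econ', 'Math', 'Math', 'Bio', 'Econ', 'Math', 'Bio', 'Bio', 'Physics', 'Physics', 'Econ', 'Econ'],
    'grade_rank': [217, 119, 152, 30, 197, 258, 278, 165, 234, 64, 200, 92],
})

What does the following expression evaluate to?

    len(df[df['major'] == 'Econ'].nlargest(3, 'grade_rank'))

filter rows where major == 'Econ':
   major  grade_rank
0   Econ         217
4   Econ         197
10  Econ         200
11  Econ          92
take 3 rows with largest grade_rank:
   major  grade_rank
0   Econ         217
10  Econ         200
4   Econ         197
Then the number of rows: 3

3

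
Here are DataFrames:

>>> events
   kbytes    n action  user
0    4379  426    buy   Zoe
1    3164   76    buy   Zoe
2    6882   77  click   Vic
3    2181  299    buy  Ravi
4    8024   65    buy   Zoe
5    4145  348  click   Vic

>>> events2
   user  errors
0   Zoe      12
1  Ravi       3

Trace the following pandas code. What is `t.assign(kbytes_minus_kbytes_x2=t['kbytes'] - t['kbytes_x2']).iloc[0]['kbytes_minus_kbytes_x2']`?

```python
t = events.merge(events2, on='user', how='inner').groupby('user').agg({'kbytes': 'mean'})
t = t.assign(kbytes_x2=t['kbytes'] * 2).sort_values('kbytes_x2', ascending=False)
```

-5189.0

merge on 'user' (how='inner') → 4 rows:
   kbytes    n action  user  errors
0    4379  426    buy   Zoe      12
1    3164   76    buy   Zoe      12
2    2181  299    buy  Ravi       3
3    8024   65    buy   Zoe      12
group by user, mean of kbytes:
      kbytes
user        
Ravi  2181.0
Zoe   5189.0
add column kbytes_x2 = t['kbytes'] * 2:
      kbytes  kbytes_x2
user                   
Ravi  2181.0     4362.0
Zoe   5189.0    10378.0
sort by kbytes_x2 descending:
      kbytes  kbytes_x2
user                   
Zoe   5189.0    10378.0
Ravi  2181.0     4362.0
add column kbytes_minus_kbytes_x2 = t['kbytes'] - t['kbytes_x2']:
      kbytes  kbytes_x2  kbytes_minus_kbytes_x2
user                                           
Zoe   5189.0    10378.0                 -5189.0
Ravi  2181.0     4362.0                 -2181.0
Hence -5189.0.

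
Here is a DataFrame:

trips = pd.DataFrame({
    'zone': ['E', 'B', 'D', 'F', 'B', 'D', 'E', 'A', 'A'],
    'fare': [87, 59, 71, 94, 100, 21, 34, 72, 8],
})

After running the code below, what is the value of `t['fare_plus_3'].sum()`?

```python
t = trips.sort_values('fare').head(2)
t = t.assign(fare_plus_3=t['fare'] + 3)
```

35

sort by fare:
  zone  fare
8    A     8
5    D    21
6    E    34
1    B    59
2    D    71
7    A    72
0    E    87
3    F    94
4    B   100
take first 2 rows:
  zone  fare
8    A     8
5    D    21
add column fare_plus_3 = t['fare'] + 3:
  zone  fare  fare_plus_3
8    A     8           11
5    D    21           24
The sum of column 'fare_plus_3' is 35.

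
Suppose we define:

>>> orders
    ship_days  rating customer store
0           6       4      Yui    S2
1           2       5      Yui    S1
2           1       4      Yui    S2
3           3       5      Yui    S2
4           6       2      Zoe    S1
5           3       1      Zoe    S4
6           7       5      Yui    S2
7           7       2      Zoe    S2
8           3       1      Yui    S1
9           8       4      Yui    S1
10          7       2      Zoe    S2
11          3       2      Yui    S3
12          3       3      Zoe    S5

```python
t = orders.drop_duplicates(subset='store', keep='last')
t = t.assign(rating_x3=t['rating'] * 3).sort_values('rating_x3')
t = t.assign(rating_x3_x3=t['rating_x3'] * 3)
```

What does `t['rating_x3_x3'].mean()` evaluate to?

21.6

drop duplicate store (keep=last):
    ship_days  rating customer store
5           3       1      Zoe    S4
9           8       4      Yui    S1
10          7       2      Zoe    S2
11          3       2      Yui    S3
12          3       3      Zoe    S5
add column rating_x3 = t['rating'] * 3:
    ship_days  rating customer store  rating_x3
5           3       1      Zoe    S4          3
9           8       4      Yui    S1         12
10          7       2      Zoe    S2          6
11          3       2      Yui    S3          6
12          3       3      Zoe    S5          9
sort by rating_x3:
    ship_days  rating customer store  rating_x3
5           3       1      Zoe    S4          3
10          7       2      Zoe    S2          6
11          3       2      Yui    S3          6
12          3       3      Zoe    S5          9
9           8       4      Yui    S1         12
add column rating_x3_x3 = t['rating_x3'] * 3:
    ship_days  rating customer store  rating_x3  rating_x3_x3
5           3       1      Zoe    S4          3             9
10          7       2      Zoe    S2          6            18
11          3       2      Yui    S3          6            18
12          3       3      Zoe    S5          9            27
9           8       4      Yui    S1         12            36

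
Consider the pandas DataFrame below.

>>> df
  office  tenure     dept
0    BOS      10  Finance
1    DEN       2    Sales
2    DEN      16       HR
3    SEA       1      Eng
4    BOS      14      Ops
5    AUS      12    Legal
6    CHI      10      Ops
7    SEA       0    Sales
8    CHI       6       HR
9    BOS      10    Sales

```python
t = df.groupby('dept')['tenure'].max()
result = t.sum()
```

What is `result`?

group by dept, max of tenure:
dept
Eng         1
Finance    10
HR         16
Legal      12
Ops        14
Sales      10
Name: tenure, dtype: int64
Then the sum of the resulting series: 63

63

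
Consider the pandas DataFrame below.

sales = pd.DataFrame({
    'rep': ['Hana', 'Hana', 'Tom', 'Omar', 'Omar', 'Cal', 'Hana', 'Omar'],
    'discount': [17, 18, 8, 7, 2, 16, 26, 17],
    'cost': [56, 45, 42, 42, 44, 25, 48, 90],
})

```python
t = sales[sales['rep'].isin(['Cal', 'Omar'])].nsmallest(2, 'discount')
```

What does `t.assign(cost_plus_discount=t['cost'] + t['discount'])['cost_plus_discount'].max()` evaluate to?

filter rows where rep in ['Cal', 'Omar']:
    rep  discount  cost
3  Omar         7    42
4  Omar         2    44
5   Cal        16    25
7  Omar        17    90
take 2 rows with smallest discount:
    rep  discount  cost
4  Omar         2    44
3  Omar         7    42
add column cost_plus_discount = t['cost'] + t['discount']:
    rep  discount  cost  cost_plus_discount
4  Omar         2    44                  46
3  Omar         7    42                  49
Hence 49.

49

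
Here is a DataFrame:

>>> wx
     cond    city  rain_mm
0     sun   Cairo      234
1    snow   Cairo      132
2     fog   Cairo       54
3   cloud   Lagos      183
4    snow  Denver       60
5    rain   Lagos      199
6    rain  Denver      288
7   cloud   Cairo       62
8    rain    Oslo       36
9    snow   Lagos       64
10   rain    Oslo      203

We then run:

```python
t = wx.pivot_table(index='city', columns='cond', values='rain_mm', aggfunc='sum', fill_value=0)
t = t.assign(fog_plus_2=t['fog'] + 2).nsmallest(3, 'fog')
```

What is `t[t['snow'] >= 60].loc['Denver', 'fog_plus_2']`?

2

pivot: rows=city, cols=cond, sum(rain_mm):
cond    cloud  fog  rain  snow  sun
city                               
Cairo      62   54     0   132  234
Denver      0    0   288    60    0
Lagos     183    0   199    64    0
Oslo        0    0   239     0    0
add column fog_plus_2 = t['fog'] + 2:
cond    cloud  fog  rain  snow  sun  fog_plus_2
city                                           
Cairo      62   54     0   132  234          56
Denver      0    0   288    60    0           2
Lagos     183    0   199    64    0           2
Oslo        0    0   239     0    0           2
take 3 rows with smallest fog:
cond    cloud  fog  rain  snow  sun  fog_plus_2
city                                           
Denver      0    0   288    60    0           2
Lagos     183    0   199    64    0           2
Oslo        0    0   239     0    0           2
filter rows where snow >= 60:
cond    cloud  fog  rain  snow  sun  fog_plus_2
city                                           
Denver      0    0   288    60    0           2
Lagos     183    0   199    64    0           2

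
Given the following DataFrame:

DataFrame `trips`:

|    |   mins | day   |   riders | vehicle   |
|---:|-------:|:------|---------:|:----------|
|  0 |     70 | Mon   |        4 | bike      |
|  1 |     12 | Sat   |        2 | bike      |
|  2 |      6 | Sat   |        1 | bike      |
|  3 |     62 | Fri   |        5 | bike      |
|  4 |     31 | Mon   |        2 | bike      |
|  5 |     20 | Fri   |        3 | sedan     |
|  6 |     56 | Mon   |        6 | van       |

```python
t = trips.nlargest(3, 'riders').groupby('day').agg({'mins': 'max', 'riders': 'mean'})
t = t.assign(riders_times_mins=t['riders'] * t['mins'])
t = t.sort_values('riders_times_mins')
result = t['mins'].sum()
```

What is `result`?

132

take 3 rows with largest riders:
   mins  day  riders vehicle
6    56  Mon       6     van
3    62  Fri       5    bike
0    70  Mon       4    bike
group by day: max(mins), mean(riders):
     mins  riders
day              
Fri    62     5.0
Mon    70     5.0
add column riders_times_mins = t['riders'] * t['mins']:
     mins  riders  riders_times_mins
day                                 
Fri    62     5.0              310.0
Mon    70     5.0              350.0
sort by riders_times_mins:
     mins  riders  riders_times_mins
day                                 
Fri    62     5.0              310.0
Mon    70     5.0              350.0
Hence 132.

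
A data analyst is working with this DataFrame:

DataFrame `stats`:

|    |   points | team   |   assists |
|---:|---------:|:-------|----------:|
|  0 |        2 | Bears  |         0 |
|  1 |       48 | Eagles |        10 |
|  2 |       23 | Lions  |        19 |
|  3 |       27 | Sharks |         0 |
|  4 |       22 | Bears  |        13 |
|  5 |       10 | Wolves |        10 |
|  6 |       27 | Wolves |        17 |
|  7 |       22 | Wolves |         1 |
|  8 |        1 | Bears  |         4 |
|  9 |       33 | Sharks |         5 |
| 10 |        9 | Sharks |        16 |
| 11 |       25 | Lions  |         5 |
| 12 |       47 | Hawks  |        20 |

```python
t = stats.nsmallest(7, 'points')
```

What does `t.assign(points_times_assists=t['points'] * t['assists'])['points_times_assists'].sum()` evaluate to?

take 7 rows with smallest points:
    points    team  assists
8        1   Bears        4
0        2   Bears        0
10       9  Sharks       16
5       10  Wolves       10
4       22   Bears       13
7       22  Wolves        1
2       23   Lions       19
add column points_times_assists = t['points'] * t['assists']:
    points    team  assists  points_times_assists
8        1   Bears        4                     4
0        2   Bears        0                     0
10       9  Sharks       16                   144
5       10  Wolves       10                   100
4       22   Bears       13                   286
7       22  Wolves        1                    22
2       23   Lions       19                   437

993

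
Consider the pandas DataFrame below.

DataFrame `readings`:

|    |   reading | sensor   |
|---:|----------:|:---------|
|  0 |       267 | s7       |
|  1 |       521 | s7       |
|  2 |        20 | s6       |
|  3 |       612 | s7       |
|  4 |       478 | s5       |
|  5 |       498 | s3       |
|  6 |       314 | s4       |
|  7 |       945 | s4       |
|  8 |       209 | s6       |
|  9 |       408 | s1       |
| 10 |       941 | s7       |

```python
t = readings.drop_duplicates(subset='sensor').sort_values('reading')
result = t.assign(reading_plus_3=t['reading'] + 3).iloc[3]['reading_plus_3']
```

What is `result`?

drop duplicate sensor (keep=first):
   reading sensor
0      267     s7
2       20     s6
4      478     s5
5      498     s3
6      314     s4
9      408     s1
sort by reading:
   reading sensor
2       20     s6
0      267     s7
6      314     s4
9      408     s1
4      478     s5
5      498     s3
add column reading_plus_3 = t['reading'] + 3:
   reading sensor  reading_plus_3
2       20     s6              23
0      267     s7             270
6      314     s4             317
9      408     s1             411
4      478     s5             481
5      498     s3             501
Finally, value at position 3, column 'reading_plus_3' = 411.

411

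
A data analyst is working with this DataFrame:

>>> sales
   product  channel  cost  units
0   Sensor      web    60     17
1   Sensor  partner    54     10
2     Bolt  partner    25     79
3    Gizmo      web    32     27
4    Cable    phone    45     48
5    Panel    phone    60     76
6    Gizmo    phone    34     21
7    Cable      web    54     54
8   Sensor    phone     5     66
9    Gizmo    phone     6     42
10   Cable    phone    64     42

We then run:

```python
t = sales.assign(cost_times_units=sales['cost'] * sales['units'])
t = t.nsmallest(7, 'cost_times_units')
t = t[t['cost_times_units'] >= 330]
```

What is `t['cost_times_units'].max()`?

1975

add column cost_times_units = sales['cost'] * sales['units']:
   product  channel  cost  units  cost_times_units
0   Sensor      web    60     17              1020
1   Sensor  partner    54     10               540
2     Bolt  partner    25     79              1975
3    Gizmo      web    32     27               864
4    Cable    phone    45     48              2160
5    Panel    phone    60     76              4560
6    Gizmo    phone    34     21               714
7    Cable      web    54     54              2916
8   Sensor    phone     5     66               330
9    Gizmo    phone     6     42               252
10   Cable    phone    64     42              2688
take 7 rows with smallest cost_times_units:
  product  channel  cost  units  cost_times_units
9   Gizmo    phone     6     42               252
8  Sensor    phone     5     66               330
1  Sensor  partner    54     10               540
6   Gizmo    phone    34     21               714
3   Gizmo      web    32     27               864
0  Sensor      web    60     17              1020
2    Bolt  partner    25     79              1975
filter rows where cost_times_units >= 330:
  product  channel  cost  units  cost_times_units
8  Sensor    phone     5     66               330
1  Sensor  partner    54     10               540
6   Gizmo    phone    34     21               714
3   Gizmo      web    32     27               864
0  Sensor      web    60     17              1020
2    Bolt  partner    25     79              1975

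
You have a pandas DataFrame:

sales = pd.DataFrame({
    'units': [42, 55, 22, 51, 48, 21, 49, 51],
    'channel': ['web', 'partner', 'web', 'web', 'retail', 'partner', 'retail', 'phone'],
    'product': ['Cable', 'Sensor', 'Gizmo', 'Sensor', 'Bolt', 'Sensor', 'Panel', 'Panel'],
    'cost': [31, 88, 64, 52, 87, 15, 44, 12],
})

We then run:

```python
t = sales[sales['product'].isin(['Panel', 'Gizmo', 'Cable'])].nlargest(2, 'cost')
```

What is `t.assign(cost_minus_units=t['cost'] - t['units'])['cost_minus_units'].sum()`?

37

filter rows where product in ['Panel', 'Gizmo', 'Cable']:
   units channel product  cost
0     42     web   Cable    31
2     22     web   Gizmo    64
6     49  retail   Panel    44
7     51   phone   Panel    12
take 2 rows with largest cost:
   units channel product  cost
2     22     web   Gizmo    64
6     49  retail   Panel    44
add column cost_minus_units = t['cost'] - t['units']:
   units channel product  cost  cost_minus_units
2     22     web   Gizmo    64                42
6     49  retail   Panel    44                -5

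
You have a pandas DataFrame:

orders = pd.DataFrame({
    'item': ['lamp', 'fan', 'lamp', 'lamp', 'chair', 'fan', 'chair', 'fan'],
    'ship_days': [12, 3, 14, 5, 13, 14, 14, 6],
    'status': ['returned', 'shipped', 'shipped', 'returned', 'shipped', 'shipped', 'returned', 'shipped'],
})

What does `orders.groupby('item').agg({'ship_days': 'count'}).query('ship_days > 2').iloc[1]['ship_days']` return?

group by item, count of ship_days:
       ship_days
item            
chair          2
fan            3
lamp           3
filter rows where ship_days > 2:
      ship_days
item           
fan           3
lamp          3
Finally, value at position 1, column 'ship_days' = 3.

3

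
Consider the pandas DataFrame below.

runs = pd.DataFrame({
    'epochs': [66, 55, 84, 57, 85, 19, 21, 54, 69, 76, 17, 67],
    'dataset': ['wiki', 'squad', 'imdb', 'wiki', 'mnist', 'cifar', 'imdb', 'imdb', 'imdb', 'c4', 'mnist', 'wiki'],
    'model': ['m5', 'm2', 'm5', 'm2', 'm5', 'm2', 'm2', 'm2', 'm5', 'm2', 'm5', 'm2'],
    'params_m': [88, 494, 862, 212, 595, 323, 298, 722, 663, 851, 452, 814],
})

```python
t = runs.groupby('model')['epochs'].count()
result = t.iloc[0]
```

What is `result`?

group by model, count of epochs:
model
m2    7
m5    5
Name: epochs, dtype: int64
The value at position 0 is 7.

7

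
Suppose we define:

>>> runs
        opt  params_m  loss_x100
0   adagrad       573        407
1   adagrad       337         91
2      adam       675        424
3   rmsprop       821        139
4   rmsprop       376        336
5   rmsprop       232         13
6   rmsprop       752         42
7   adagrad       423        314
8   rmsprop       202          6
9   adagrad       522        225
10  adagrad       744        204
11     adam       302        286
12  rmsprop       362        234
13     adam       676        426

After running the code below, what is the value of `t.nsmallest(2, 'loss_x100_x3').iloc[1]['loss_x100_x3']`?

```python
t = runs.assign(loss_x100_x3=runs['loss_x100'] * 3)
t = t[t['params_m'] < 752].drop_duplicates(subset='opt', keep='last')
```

add column loss_x100_x3 = runs['loss_x100'] * 3:
        opt  params_m  loss_x100  loss_x100_x3
0   adagrad       573        407          1221
1   adagrad       337         91           273
2      adam       675        424          1272
3   rmsprop       821        139           417
4   rmsprop       376        336          1008
5   rmsprop       232         13            39
6   rmsprop       752         42           126
7   adagrad       423        314           942
8   rmsprop       202          6            18
9   adagrad       522        225           675
10  adagrad       744        204           612
11     adam       302        286           858
12  rmsprop       362        234           702
13     adam       676        426          1278
filter rows where params_m < 752:
        opt  params_m  loss_x100  loss_x100_x3
0   adagrad       573        407          1221
1   adagrad       337         91           273
2      adam       675        424          1272
4   rmsprop       376        336          1008
5   rmsprop       232         13            39
7   adagrad       423        314           942
8   rmsprop       202          6            18
9   adagrad       522        225           675
10  adagrad       744        204           612
11     adam       302        286           858
12  rmsprop       362        234           702
13     adam       676        426          1278
drop duplicate opt (keep=last):
        opt  params_m  loss_x100  loss_x100_x3
10  adagrad       744        204           612
12  rmsprop       362        234           702
13     adam       676        426          1278
take 2 rows with smallest loss_x100_x3:
        opt  params_m  loss_x100  loss_x100_x3
10  adagrad       744        204           612
12  rmsprop       362        234           702

702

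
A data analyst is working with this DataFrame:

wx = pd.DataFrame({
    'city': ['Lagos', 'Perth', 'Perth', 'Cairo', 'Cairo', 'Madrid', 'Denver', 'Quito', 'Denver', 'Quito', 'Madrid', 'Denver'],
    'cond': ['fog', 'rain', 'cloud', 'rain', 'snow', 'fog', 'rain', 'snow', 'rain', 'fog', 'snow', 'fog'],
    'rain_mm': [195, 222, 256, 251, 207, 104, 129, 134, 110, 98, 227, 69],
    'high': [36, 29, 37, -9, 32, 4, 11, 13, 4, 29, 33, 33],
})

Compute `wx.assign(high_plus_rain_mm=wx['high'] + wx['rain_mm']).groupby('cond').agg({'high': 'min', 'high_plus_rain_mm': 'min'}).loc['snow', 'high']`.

add column high_plus_rain_mm = wx['high'] + wx['rain_mm']:
      city   cond  rain_mm  high  high_plus_rain_mm
0    Lagos    fog      195    36                231
1    Perth   rain      222    29                251
2    Perth  cloud      256    37                293
3    Cairo   rain      251    -9                242
4    Cairo   snow      207    32                239
5   Madrid    fog      104     4                108
6   Denver   rain      129    11                140
7    Quito   snow      134    13                147
8   Denver   rain      110     4                114
9    Quito    fog       98    29                127
10  Madrid   snow      227    33                260
11  Denver    fog       69    33                102
group by cond: min(high), min(high_plus_rain_mm):
       high  high_plus_rain_mm
cond                          
cloud    37                293
fog       4                102
rain     -9                114
snow     13                147
value at row 'snow', column 'high' → 13

13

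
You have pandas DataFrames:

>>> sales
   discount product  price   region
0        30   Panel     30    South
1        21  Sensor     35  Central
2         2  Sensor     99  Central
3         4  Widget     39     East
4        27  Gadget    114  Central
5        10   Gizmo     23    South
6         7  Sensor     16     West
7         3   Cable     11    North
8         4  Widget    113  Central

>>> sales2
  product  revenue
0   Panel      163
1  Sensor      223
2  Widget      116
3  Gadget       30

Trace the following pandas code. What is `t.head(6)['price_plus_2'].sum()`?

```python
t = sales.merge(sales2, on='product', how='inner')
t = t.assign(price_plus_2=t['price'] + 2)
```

345

merge on 'product' (how='inner') → 7 rows:
   discount product  price   region  revenue
0        30   Panel     30    South      163
1        21  Sensor     35  Central      223
2         2  Sensor     99  Central      223
3         4  Widget     39     East      116
4        27  Gadget    114  Central       30
5         7  Sensor     16     West      223
6         4  Widget    113  Central      116
add column price_plus_2 = t['price'] + 2:
   discount product  price   region  revenue  price_plus_2
0        30   Panel     30    South      163            32
1        21  Sensor     35  Central      223            37
2         2  Sensor     99  Central      223           101
3         4  Widget     39     East      116            41
4        27  Gadget    114  Central       30           116
5         7  Sensor     16     West      223            18
6         4  Widget    113  Central      116           115
take first 6 rows:
   discount product  price   region  revenue  price_plus_2
0        30   Panel     30    South      163            32
1        21  Sensor     35  Central      223            37
2         2  Sensor     99  Central      223           101
3         4  Widget     39     East      116            41
4        27  Gadget    114  Central       30           116
5         7  Sensor     16     West      223            18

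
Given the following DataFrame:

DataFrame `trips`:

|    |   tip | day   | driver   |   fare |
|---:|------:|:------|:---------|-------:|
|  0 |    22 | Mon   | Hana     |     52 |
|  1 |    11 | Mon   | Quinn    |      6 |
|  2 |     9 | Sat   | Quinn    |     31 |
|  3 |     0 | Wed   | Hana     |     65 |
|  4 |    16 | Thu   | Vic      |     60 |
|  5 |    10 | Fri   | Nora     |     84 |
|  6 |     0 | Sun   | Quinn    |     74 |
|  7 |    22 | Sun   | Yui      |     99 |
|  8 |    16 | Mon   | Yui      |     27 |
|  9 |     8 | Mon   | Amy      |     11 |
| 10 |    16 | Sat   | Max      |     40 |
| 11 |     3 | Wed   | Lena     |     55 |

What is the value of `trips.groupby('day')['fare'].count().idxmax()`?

group by day, count of fare:
day
Fri    1
Mon    4
Sat    2
Sun    2
Thu    1
Wed    2
Name: fare, dtype: int64
Finally, label with the largest value = Mon.

Mon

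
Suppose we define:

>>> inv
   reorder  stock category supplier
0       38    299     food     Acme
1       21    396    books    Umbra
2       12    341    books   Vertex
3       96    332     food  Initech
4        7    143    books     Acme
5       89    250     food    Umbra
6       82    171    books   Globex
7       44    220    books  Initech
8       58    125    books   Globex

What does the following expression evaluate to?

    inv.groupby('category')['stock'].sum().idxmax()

books

group by category, sum of stock:
category
books    1396
food      881
Name: stock, dtype: int64
Hence books.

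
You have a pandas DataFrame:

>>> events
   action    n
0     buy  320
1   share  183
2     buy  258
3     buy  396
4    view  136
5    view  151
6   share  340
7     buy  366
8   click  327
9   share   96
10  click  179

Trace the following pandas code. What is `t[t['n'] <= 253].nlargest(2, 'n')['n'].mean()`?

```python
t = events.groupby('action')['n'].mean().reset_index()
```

group by action, mean of n:
action
buy      335.000000
click    253.000000
share    206.333333
view     143.500000
Name: n, dtype: float64
reset_index():
  action           n
0    buy  335.000000
1  click  253.000000
2  share  206.333333
3   view  143.500000
filter rows where n <= 253:
  action           n
1  click  253.000000
2  share  206.333333
3   view  143.500000
take 2 rows with largest n:
  action           n
1  click  253.000000
2  share  206.333333
The mean of column 'n' is 229.666666667.

229.666666667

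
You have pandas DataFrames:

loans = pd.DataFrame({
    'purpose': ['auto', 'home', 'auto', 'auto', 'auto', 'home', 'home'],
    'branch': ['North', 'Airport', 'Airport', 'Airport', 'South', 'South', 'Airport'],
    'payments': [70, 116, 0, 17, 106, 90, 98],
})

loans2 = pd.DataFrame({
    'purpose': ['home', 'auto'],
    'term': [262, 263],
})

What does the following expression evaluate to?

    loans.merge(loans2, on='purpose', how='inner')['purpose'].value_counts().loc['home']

3

merge on 'purpose' (how='inner') → 7 rows:
  purpose   branch  payments  term
0    auto    North        70   263
1    home  Airport       116   262
2    auto  Airport         0   263
3    auto  Airport        17   263
4    auto    South       106   263
5    home    South        90   262
6    home  Airport        98   262
value_counts of purpose:
purpose
auto    4
home    3
Name: count, dtype: int64
The value at index 'home' is 3.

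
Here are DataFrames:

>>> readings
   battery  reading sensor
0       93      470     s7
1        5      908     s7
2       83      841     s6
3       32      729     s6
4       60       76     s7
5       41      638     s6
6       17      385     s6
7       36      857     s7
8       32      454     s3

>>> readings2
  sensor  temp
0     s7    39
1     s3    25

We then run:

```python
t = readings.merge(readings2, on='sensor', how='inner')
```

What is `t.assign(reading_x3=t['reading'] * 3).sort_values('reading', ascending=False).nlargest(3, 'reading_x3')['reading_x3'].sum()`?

merge on 'sensor' (how='inner') → 5 rows:
   battery  reading sensor  temp
0       93      470     s7    39
1        5      908     s7    39
2       60       76     s7    39
3       36      857     s7    39
4       32      454     s3    25
add column reading_x3 = t['reading'] * 3:
   battery  reading sensor  temp  reading_x3
0       93      470     s7    39        1410
1        5      908     s7    39        2724
2       60       76     s7    39         228
3       36      857     s7    39        2571
4       32      454     s3    25        1362
sort by reading descending:
   battery  reading sensor  temp  reading_x3
1        5      908     s7    39        2724
3       36      857     s7    39        2571
0       93      470     s7    39        1410
4       32      454     s3    25        1362
2       60       76     s7    39         228
take 3 rows with largest reading_x3:
   battery  reading sensor  temp  reading_x3
1        5      908     s7    39        2724
3       36      857     s7    39        2571
0       93      470     s7    39        1410
sum of column 'reading_x3' → 6705

6705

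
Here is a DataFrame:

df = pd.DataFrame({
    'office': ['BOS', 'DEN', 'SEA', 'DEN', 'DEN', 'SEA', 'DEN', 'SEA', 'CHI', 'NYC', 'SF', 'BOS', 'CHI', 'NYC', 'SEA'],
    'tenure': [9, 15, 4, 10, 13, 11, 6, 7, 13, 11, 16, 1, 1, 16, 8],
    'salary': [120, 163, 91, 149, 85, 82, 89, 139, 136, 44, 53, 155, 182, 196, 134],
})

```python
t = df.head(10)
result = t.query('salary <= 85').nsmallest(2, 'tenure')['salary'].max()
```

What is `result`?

take first 10 rows:
  office  tenure  salary
0    BOS       9     120
1    DEN      15     163
2    SEA       4      91
3    DEN      10     149
4    DEN      13      85
5    SEA      11      82
6    DEN       6      89
7    SEA       7     139
8    CHI      13     136
9    NYC      11      44
filter rows where salary <= 85:
  office  tenure  salary
4    DEN      13      85
5    SEA      11      82
9    NYC      11      44
take 2 rows with smallest tenure:
  office  tenure  salary
5    SEA      11      82
9    NYC      11      44

82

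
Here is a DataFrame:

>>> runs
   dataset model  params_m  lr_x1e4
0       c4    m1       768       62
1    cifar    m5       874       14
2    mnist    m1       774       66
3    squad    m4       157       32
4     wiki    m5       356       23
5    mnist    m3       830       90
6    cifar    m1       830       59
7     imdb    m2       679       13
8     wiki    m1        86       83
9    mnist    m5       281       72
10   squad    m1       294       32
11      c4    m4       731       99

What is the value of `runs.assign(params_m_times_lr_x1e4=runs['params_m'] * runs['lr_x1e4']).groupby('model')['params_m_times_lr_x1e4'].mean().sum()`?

168618.7

add column params_m_times_lr_x1e4 = runs['params_m'] * runs['lr_x1e4']:
   dataset model  params_m  lr_x1e4  params_m_times_lr_x1e4
0       c4    m1       768       62                   47616
1    cifar    m5       874       14                   12236
2    mnist    m1       774       66                   51084
3    squad    m4       157       32                    5024
4     wiki    m5       356       23                    8188
5    mnist    m3       830       90                   74700
6    cifar    m1       830       59                   48970
7     imdb    m2       679       13                    8827
8     wiki    m1        86       83                    7138
9    mnist    m5       281       72                   20232
10   squad    m1       294       32                    9408
11      c4    m4       731       99                   72369
group by model, mean of params_m_times_lr_x1e4:
model
m1    32843.2
m2     8827.0
m3    74700.0
m4    38696.5
m5    13552.0
Name: params_m_times_lr_x1e4, dtype: float64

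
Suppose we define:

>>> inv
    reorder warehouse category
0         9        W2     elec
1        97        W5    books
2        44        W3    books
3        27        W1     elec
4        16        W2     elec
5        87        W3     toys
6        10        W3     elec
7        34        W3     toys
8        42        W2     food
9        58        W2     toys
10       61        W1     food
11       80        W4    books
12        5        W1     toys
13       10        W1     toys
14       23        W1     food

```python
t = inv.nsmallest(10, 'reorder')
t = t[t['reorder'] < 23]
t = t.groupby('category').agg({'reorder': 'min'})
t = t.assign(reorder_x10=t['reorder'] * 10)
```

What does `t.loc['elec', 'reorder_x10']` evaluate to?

take 10 rows with smallest reorder:
    reorder warehouse category
12        5        W1     toys
0         9        W2     elec
6        10        W3     elec
13       10        W1     toys
4        16        W2     elec
14       23        W1     food
3        27        W1     elec
7        34        W3     toys
8        42        W2     food
2        44        W3    books
filter rows where reorder < 23:
    reorder warehouse category
12        5        W1     toys
0         9        W2     elec
6        10        W3     elec
13       10        W1     toys
4        16        W2     elec
group by category, min of reorder:
          reorder
category         
elec            9
toys            5
add column reorder_x10 = t['reorder'] * 10:
          reorder  reorder_x10
category                      
elec            9           90
toys            5           50
value at row 'elec', column 'reorder_x10' → 90

90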